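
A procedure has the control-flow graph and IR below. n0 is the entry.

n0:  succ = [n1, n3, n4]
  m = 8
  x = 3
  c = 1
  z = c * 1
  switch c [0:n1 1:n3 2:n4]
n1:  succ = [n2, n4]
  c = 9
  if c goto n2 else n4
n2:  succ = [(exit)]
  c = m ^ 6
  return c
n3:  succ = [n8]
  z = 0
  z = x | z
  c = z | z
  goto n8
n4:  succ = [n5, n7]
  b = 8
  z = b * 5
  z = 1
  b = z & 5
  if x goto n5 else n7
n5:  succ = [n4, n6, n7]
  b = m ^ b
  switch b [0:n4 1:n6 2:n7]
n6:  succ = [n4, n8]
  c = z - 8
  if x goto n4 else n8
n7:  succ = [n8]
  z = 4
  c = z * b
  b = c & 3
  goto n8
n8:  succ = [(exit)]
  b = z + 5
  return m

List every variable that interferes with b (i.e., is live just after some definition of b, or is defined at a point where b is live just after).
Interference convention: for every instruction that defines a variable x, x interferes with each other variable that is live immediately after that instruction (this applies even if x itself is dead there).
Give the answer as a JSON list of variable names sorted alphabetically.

def/use:
  n0 def {c,m,x,z} use ∅
  n1 def {c} use ∅
  n2 def {c} use {m}
  n3 def {c,z} use {x}
  n4 def {b,z} use {x}
  n5 def {b} use {b,m}
  n6 def {c} use {x,z}
  n7 def {b,c,z} use {b}
  n8 def {b} use {m,z}

Live sets:
  n0: in=∅ out={m,x}
  n1: in={m,x} out={m,x}
  n2: in={m} out=∅
  n3: in={m,x} out={m,z}
  n4: in={m,x} out={b,m,x,z}
  n5: in={b,m,x,z} out={b,m,x,z}
  n6: in={m,x,z} out={m,x,z}
  n7: in={b,m} out={m,z}
  n8: in={m,z} out=∅

Interference:
  b↔{m,x,z}
  c↔{m,x,z}
  m↔{b,c,x,z}
  x↔{b,c,m,z}
  z↔{b,c,m,x}

N(b) = ["m", "x", "z"]

Answer: ["m", "x", "z"]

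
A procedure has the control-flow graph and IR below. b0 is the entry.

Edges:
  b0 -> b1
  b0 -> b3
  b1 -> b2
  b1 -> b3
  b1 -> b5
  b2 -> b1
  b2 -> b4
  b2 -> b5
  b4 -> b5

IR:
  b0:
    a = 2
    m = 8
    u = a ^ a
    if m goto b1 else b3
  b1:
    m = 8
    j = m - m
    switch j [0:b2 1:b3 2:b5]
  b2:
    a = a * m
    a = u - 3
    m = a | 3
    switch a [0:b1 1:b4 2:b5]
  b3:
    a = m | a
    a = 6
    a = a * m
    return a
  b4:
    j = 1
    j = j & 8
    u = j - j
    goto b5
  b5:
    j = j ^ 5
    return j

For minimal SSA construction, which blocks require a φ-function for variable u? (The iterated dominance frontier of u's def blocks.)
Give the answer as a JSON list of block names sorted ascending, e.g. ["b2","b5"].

idom tree: b1←b0 b2←b1 b3←b0 b4←b2 b5←b1
Dom at joins:
  b1: preds {b0,b2}: {b0} ∩ {b0,b1,b2} = {b0}; idom=b0
  b3: preds {b0,b1}: {b0} ∩ {b0,b1} = {b0}; idom=b0
  b5: preds {b1,b2,b4}: {b0,b1} ∩ {b0,b1,b2} ∩ {b0,b1,b2,b4} = {b0,b1}; idom=b1

DF walk-up:
  join b1 pred b0: · stop@b0
  join b1 pred b2: b2→b1 stop@b0
  join b3 pred b0: · stop@b0
  join b3 pred b1: b1 stop@b0
  join b5 pred b1: · stop@b1
  join b5 pred b2: b2 stop@b1
  join b5 pred b4: b4→b2 stop@b1
  b0 → ∅
  b1 → {b1,b3}
  b2 → {b1,b5}
  b3 → ∅
  b4 → {b5}
  b5 → ∅

φ for u: defs {b0,b4}
  DF⁺ = {b5}

Answer: ["b5"]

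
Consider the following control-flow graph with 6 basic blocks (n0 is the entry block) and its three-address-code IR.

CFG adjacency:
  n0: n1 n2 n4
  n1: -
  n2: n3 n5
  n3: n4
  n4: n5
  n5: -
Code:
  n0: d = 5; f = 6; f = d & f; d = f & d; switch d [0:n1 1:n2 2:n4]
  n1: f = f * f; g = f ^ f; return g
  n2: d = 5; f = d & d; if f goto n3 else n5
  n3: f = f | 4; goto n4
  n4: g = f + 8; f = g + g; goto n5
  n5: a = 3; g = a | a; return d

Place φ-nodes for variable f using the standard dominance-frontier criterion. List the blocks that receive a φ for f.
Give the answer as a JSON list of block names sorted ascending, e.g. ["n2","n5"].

Answer: ["n4", "n5"]

Derivation:
idom tree: n1←n0 n2←n0 n3←n2 n4←n0 n5←n0
Join-block Dom:
  n4: preds {n0,n3}: {n0} ∩ {n0,n2,n3} = {n0}; idom=n0
  n5: preds {n2,n4}: {n0,n2} ∩ {n0,n4} = {n0}; idom=n0

Frontier:
  n4←n0: walk · to n0
  n4←n3: walk n3→n2 to n0
  n5←n2: walk n2 to n0
  n5←n4: walk n4 to n0
  DF(n0)=∅
  DF(n1)=∅
  DF(n2)={n4,n5}
  DF(n3)={n4}
  DF(n4)={n5}
  DF(n5)=∅

φ for f: defs {n0,n1,n2,n3,n4}
  DF⁺ = {n4,n5}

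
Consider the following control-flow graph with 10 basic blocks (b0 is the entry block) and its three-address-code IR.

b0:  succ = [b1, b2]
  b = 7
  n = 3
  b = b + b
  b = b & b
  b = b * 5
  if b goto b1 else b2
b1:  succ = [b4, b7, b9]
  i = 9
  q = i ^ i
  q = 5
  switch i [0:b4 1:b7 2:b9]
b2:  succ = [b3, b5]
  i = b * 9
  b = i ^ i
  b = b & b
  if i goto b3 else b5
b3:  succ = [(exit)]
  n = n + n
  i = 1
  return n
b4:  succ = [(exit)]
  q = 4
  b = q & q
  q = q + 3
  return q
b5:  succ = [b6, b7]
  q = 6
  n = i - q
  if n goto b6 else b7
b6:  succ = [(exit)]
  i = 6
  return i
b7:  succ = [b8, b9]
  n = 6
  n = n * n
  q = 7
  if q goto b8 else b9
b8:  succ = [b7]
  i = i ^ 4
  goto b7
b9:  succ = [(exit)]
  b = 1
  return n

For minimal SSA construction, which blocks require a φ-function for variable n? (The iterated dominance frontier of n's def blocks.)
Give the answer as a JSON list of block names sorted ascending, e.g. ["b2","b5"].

Answer: ["b7", "b9"]

Analysis:
idom tree: b1←b0 b2←b0 b3←b2 b4←b1 b5←b2 b6←b5 b7←b0 b8←b7 b9←b0
Dom∩ at merges:
  b7: preds {b1,b5,b8}: {b0,b1} ∩ {b0,b2,b5} ∩ {b0,b7,b8} = {b0}; idom=b0
  b9: preds {b1,b7}: {b0,b1} ∩ {b0,b7} = {b0}; idom=b0

Frontier:
  join b7 pred b1: b1 stop@b0
  join b7 pred b5: b5→b2 stop@b0
  join b7 pred b8: b8→b7 stop@b0
  join b9 pred b1: b1 stop@b0
  join b9 pred b7: b7 stop@b0
  b0 → ∅
  b1 → {b7,b9}
  b2 → {b7}
  b3 → ∅
  b4 → ∅
  b5 → {b7}
  b6 → ∅
  b7 → {b7,b9}
  b8 → {b7}
  b9 → ∅

φ for n: defs {b0,b3,b5,b7}
  DF⁺ = {b7,b9}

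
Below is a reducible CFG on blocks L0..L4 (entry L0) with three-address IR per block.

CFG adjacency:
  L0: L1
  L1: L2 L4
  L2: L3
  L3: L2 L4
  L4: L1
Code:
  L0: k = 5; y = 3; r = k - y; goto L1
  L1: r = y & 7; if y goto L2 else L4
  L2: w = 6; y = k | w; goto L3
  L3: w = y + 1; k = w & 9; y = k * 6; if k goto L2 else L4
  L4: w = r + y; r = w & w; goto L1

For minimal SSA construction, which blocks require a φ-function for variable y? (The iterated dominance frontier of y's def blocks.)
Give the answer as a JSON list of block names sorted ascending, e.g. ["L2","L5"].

idom tree: L1←L0 L2←L1 L3←L2 L4←L1
Join-block Dom:
  L1: preds {L0,L4}: {L0} ∩ {L0,L1,L4} = {L0}; idom=L0
  L2: preds {L1,L3}: {L0,L1} ∩ {L0,L1,L2,L3} = {L0,L1}; idom=L1
  L4: preds {L1,L3}: {L0,L1} ∩ {L0,L1,L2,L3} = {L0,L1}; idom=L1

DF derivation:
  L1←L0: walk · to L0
  L1←L4: walk L4→L1 to L0
  L2←L1: walk · to L1
  L2←L3: walk L3→L2 to L1
  L4←L1: walk · to L1
  L4←L3: walk L3→L2 to L1
  DF(L0)=∅
  DF(L1)={L1}
  DF(L2)={L2,L4}
  DF(L3)={L2,L4}
  DF(L4)={L1}

φ for y: defs {L0,L2,L3}
  DF⁺ = {L1,L2,L4}

Answer: ["L1", "L2", "L4"]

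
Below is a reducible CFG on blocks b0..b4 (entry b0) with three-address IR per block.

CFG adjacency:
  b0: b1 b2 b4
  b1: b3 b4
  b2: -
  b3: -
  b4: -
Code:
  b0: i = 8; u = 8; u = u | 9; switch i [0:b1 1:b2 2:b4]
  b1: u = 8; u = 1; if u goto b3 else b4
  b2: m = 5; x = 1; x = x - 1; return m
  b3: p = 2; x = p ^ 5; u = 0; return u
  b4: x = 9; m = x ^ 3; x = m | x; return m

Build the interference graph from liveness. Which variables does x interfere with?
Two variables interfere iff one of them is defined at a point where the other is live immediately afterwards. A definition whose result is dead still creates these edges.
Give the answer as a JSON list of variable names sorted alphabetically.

Answer: ["m"]

Working:
def/use:
  b0: {i,u} / ∅
  b1: {u} / ∅
  b2: {m,x} / ∅
  b3: {p,u,x} / ∅
  b4: {m,x} / ∅

Liveness:
  live b0: ∅→∅
  live b1: ∅→∅
  live b2: ∅→∅
  live b3: ∅→∅
  live b4: ∅→∅

Interfere edges:
  i↔{u}
  m↔{x}
  p↔∅
  u↔{i}
  x↔{m}

N(x) = ["m"]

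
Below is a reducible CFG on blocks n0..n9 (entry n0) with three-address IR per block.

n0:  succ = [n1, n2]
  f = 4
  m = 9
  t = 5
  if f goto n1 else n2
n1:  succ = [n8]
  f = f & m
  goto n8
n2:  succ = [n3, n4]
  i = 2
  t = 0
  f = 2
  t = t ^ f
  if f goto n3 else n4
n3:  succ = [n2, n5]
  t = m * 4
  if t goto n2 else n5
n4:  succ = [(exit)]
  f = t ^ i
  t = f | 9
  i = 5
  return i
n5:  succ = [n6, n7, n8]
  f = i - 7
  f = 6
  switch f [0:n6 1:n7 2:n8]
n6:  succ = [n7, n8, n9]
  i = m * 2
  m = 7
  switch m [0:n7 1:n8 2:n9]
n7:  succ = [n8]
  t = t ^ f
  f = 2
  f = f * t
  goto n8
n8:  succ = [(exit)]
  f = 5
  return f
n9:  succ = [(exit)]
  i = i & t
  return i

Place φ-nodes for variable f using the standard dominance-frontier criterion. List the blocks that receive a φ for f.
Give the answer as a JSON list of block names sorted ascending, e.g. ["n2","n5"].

Answer: ["n2", "n8"]

Analysis:
idom tree: n1←n0 n2←n0 n3←n2 n4←n2 n5←n3 n6←n5 n7←n5 n8←n0 n9←n6
Join-block Dom:
  n2: preds {n0,n3}: {n0} ∩ {n0,n2,n3} = {n0}; idom=n0
  n7: preds {n5,n6}: {n0,n2,n3,n5} ∩ {n0,n2,n3,n5,n6} = {n0,n2,n3,n5}; idom=n5
  n8: preds {n1,n5,n6,n7}: {n0,n1} ∩ {n0,n2,n3,n5} ∩ {n0,n2,n3,n5,n6} ∩ {n0,n2,n3,n5,n7} = {n0}; idom=n0

DF walk-up:
  n2←n0: walk · to n0
  n2←n3: walk n3→n2 to n0
  n7←n5: walk · to n5
  n7←n6: walk n6 to n5
  n8←n1: walk n1 to n0
  n8←n5: walk n5→n3→n2 to n0
  n8←n6: walk n6→n5→n3→n2 to n0
  n8←n7: walk n7→n5→n3→n2 to n0
  n0: DF=∅
  n1: DF={n8}
  n2: DF={n2,n8}
  n3: DF={n2,n8}
  n4: DF=∅
  n5: DF={n8}
  n6: DF={n7,n8}
  n7: DF={n8}
  n8: DF=∅
  n9: DF=∅

φ for f: defs {n0,n1,n2,n4,n5,n7,n8}
  DF⁺ = {n2,n8}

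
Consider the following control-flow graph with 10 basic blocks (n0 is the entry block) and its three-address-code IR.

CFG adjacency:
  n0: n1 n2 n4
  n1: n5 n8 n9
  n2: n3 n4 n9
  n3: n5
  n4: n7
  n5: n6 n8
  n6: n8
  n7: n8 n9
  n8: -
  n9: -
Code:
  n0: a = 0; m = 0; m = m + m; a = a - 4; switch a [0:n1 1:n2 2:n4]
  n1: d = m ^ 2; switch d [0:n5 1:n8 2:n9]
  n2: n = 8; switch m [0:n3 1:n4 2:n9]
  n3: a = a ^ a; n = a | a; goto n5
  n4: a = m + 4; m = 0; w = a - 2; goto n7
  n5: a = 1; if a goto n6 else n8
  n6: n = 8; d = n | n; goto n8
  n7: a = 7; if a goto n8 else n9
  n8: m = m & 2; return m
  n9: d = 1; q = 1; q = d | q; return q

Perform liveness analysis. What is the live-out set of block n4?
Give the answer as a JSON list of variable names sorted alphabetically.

Block summaries:
  n0: def={a,m} ue=∅
  n1: def={d} ue={m}
  n2: def={n} ue={m}
  n3: def={a,n} ue={a}
  n4: def={a,m,w} ue={m}
  n5: def={a} ue=∅
  n6: def={d,n} ue=∅
  n7: def={a} ue=∅
  n8: def={m} ue={m}
  n9: def={d,q} ue=∅

Live sets:
  live n0: ∅→{a,m}
  live n1: {m}→{m}
  live n2: {a,m}→{a,m}
  live n3: {a,m}→{m}
  live n4: {m}→{m}
  live n5: {m}→{m}
  live n6: {m}→{m}
  live n7: {m}→{m}
  live n8: {m}→∅
  live n9: ∅→∅

live-out(n4) = ["m"]

Answer: ["m"]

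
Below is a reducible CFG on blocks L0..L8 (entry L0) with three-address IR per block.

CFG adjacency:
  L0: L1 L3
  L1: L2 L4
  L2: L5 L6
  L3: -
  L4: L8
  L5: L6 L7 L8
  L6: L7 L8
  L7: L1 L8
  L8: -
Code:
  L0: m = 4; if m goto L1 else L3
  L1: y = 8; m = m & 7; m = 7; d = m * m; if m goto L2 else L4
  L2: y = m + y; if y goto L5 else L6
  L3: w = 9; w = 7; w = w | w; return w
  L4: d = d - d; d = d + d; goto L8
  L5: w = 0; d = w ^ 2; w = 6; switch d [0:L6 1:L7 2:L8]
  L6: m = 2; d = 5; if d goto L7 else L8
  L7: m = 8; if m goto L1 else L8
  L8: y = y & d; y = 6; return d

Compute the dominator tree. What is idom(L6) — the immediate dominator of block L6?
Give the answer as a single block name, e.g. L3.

Answer: L2

Analysis:
idom tree: L1←L0 L2←L1 L3←L0 L4←L1 L5←L2 L6←L2 L7←L2 L8←L1
Dom at joins:
  L1: preds {L0,L7}: {L0} ∩ {L0,L1,L2,L7} = {L0}; idom=L0
  L6: preds {L2,L5}: {L0,L1,L2} ∩ {L0,L1,L2,L5} = {L0,L1,L2}; idom=L2
  L7: preds {L5,L6}: {L0,L1,L2,L5} ∩ {L0,L1,L2,L6} = {L0,L1,L2}; idom=L2
  L8: preds {L4,L5,L6,L7}: {L0,L1,L4} ∩ {L0,L1,L2,L5} ∩ {L0,L1,L2,L6} ∩ {L0,L1,L2,L7} = {L0,L1}; idom=L1

idom(L6) = L2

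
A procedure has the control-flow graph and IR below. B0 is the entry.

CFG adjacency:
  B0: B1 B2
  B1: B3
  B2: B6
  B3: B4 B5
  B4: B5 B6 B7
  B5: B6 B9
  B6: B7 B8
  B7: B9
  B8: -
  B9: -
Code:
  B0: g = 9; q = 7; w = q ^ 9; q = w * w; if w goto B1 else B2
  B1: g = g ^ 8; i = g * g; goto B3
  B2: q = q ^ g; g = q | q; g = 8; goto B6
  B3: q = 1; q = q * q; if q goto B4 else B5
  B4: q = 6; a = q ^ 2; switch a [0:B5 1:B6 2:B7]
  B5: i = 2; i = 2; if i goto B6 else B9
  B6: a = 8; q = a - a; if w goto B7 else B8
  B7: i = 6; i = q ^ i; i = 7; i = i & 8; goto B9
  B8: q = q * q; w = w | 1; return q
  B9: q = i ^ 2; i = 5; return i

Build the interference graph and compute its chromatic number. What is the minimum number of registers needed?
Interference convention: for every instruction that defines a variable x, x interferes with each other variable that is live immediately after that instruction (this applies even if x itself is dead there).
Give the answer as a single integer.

def/use:
  B0 def {g,q,w} use ∅
  B1 def {g,i} use {g}
  B2 def {g,q} use {g,q}
  B3 def {q} use ∅
  B4 def {a,q} use ∅
  B5 def {i} use ∅
  B6 def {a,q} use {w}
  B7 def {i} use {q}
  B8 def {q,w} use {q,w}
  B9 def {i,q} use {i}

Backward fixpoint:
  live B0: ∅→{g,q,w}
  live B1: {g,w}→{w}
  live B2: {g,q,w}→{w}
  live B3: {w}→{w}
  live B4: {w}→{q,w}
  live B5: {w}→{i,w}
  live B6: {w}→{q,w}
  live B7: {q}→{i}
  live B8: {q,w}→∅
  live B9: {i}→∅

Interference:
  a: {q,w}
  g: {q,w}
  i: {q,w}
  q: {a,g,i,w}
  w: {a,g,i,q}

Chromatic number:
  {a,q,w} pairwise interfere (3-clique) ⇒ χ ≥ 3
  assign a→R2 g→R2 i→R2 q→R0 w→R1 — no edge inside a register ⇒ χ ≤ 3
  χ = 3

Answer: 3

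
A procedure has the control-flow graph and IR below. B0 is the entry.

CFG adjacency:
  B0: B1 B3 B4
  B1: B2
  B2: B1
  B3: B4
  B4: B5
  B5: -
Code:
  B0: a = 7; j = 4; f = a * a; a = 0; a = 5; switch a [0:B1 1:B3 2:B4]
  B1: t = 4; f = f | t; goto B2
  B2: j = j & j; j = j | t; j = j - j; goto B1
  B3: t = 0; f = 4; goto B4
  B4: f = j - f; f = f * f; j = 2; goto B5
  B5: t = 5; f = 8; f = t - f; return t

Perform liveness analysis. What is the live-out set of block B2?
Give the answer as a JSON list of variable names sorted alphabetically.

Answer: ["f", "j"]

Working:
Block summaries:
  B0 def {a,f,j} use ∅
  B1 def {f,t} use {f}
  B2 def {j} use {j,t}
  B3 def {f,t} use ∅
  B4 def {f,j} use {f,j}
  B5 def {f,t} use ∅

Live sets:
  B0: in=∅ out={f,j}
  B1: in={f,j} out={f,j,t}
  B2: in={f,j,t} out={f,j}
  B3: in={j} out={f,j}
  B4: in={f,j} out=∅
  B5: in=∅ out=∅

live-out(B2) = ["f", "j"]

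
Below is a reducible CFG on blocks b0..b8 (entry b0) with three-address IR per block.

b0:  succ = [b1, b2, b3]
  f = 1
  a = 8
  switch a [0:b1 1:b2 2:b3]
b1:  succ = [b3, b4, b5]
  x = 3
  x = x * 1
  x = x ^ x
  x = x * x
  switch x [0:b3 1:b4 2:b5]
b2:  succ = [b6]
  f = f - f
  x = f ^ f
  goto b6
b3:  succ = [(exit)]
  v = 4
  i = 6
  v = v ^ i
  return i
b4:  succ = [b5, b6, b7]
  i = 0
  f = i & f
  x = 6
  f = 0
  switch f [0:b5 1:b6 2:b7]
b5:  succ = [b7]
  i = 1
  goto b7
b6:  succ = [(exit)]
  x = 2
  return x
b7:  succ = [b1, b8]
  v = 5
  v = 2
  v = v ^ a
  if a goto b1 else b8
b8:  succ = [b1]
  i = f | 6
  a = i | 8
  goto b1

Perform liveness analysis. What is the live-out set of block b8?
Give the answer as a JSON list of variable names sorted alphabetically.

Answer: ["a", "f"]

Working:
Block summaries:
  b0: {a,f} / ∅
  b1: {x} / ∅
  b2: {f,x} / {f}
  b3: {i,v} / ∅
  b4: {f,i,x} / {f}
  b5: {i} / ∅
  b6: {x} / ∅
  b7: {v} / {a}
  b8: {a,i} / {f}

Live sets:
  b0 li=∅ lo={a,f}
  b1 li={a,f} lo={a,f}
  b2 li={f} lo=∅
  b3 li=∅ lo=∅
  b4 li={a,f} lo={a,f}
  b5 li={a,f} lo={a,f}
  b6 li=∅ lo=∅
  b7 li={a,f} lo={a,f}
  b8 li={f} lo={a,f}

live-out(b8) = ["a", "f"]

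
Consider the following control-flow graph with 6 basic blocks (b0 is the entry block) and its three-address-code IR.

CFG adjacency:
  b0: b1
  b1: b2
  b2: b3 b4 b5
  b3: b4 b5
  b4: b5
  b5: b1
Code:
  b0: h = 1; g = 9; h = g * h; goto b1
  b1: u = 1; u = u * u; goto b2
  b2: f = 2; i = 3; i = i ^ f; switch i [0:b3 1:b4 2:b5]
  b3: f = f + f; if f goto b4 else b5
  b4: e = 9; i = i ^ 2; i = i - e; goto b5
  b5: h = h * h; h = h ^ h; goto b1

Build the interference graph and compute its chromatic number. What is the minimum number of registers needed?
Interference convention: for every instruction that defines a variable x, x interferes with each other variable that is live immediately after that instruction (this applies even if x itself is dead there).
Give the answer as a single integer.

Answer: 3

Working:
def/use:
  b0 def {g,h} use ∅
  b1 def {u} use ∅
  b2 def {f,i} use ∅
  b3 def {f} use {f}
  b4 def {e,i} use {i}
  b5 def {h} use {h}

Liveness:
  live b0: ∅→{h}
  live b1: {h}→{h}
  live b2: {h}→{f,h,i}
  live b3: {f,h,i}→{h,i}
  live b4: {h,i}→{h}
  live b5: {h}→{h}

Conflict graph:
  e: {h,i}
  f: {h,i}
  g: {h}
  h: {e,f,g,i,u}
  i: {e,f,h}
  u: {h}

Chromatic number:
  clique {e,h,i} ⇒ need ≥ 3
  assign e→R2 f→R2 g→R1 h→R0 i→R1 u→R1 — no edge inside a register ⇒ χ ≤ 3
  χ = 3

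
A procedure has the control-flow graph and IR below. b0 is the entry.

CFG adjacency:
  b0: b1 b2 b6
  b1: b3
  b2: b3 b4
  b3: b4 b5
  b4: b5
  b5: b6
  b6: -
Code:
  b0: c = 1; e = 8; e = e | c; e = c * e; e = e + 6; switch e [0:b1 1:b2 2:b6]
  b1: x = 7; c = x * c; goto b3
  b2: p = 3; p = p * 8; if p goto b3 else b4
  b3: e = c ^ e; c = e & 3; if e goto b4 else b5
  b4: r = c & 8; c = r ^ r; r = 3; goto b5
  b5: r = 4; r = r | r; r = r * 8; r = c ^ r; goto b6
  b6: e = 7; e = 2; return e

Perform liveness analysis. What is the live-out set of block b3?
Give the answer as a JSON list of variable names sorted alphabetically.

Block summaries:
  b0 def {c,e} use ∅
  b1 def {c,x} use {c}
  b2 def {p} use ∅
  b3 def {c,e} use {c,e}
  b4 def {c,r} use {c}
  b5 def {r} use {c}
  b6 def {e} use ∅

Liveness:
  b0: in=∅ out={c,e}
  b1: in={c,e} out={c,e}
  b2: in={c,e} out={c,e}
  b3: in={c,e} out={c}
  b4: in={c} out={c}
  b5: in={c} out=∅
  b6: in=∅ out=∅

live-out(b3) = ["c"]

Answer: ["c"]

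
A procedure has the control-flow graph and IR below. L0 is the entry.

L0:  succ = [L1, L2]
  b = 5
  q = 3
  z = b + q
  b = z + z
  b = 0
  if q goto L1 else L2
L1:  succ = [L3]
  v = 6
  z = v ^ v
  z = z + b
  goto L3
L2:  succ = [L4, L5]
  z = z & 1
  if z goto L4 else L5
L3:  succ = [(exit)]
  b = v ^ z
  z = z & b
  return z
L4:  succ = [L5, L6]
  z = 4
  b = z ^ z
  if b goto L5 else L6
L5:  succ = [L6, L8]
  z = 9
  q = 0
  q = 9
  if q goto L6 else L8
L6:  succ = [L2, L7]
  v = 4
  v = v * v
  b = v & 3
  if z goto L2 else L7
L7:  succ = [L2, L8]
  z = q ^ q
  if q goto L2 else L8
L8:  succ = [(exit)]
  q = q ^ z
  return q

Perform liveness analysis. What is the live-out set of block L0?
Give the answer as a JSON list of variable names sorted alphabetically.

Per-block:
  L0: {b,q,z} / ∅
  L1: {v,z} / {b}
  L2: {z} / {z}
  L3: {b,z} / {v,z}
  L4: {b,z} / ∅
  L5: {q,z} / ∅
  L6: {b,v} / {z}
  L7: {z} / {q}
  L8: {q} / {q,z}

Live sets:
  L0 li=∅ lo={b,q,z}
  L1 li={b} lo={v,z}
  L2 li={q,z} lo={q}
  L3 li={v,z} lo=∅
  L4 li={q} lo={q,z}
  L5 li=∅ lo={q,z}
  L6 li={q,z} lo={q,z}
  L7 li={q} lo={q,z}
  L8 li={q,z} lo=∅

live-out(L0) = ["b", "q", "z"]

Answer: ["b", "q", "z"]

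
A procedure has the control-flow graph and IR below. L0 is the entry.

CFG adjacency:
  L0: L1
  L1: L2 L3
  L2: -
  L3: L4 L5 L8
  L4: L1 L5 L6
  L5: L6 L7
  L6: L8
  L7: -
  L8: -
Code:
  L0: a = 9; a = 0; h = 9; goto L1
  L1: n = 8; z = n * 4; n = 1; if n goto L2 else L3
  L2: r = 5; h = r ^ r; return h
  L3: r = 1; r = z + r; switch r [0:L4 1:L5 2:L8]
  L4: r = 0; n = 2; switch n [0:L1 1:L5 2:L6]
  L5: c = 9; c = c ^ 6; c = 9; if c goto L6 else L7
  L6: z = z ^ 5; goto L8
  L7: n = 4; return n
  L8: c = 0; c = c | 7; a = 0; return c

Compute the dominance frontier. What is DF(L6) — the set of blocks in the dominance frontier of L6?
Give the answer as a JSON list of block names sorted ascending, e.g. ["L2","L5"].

idom tree: L1←L0 L2←L1 L3←L1 L4←L3 L5←L3 L6←L3 L7←L5 L8←L3
Dom at joins:
  L1: preds {L0,L4}: {L0} ∩ {L0,L1,L3,L4} = {L0}; idom=L0
  L5: preds {L3,L4}: {L0,L1,L3} ∩ {L0,L1,L3,L4} = {L0,L1,L3}; idom=L3
  L6: preds {L4,L5}: {L0,L1,L3,L4} ∩ {L0,L1,L3,L5} = {L0,L1,L3}; idom=L3
  L8: preds {L3,L6}: {L0,L1,L3} ∩ {L0,L1,L3,L6} = {L0,L1,L3}; idom=L3

DF walk-up:
  join L1 pred L0: · stop@L0
  join L1 pred L4: L4→L3→L1 stop@L0
  join L5 pred L3: · stop@L3
  join L5 pred L4: L4 stop@L3
  join L6 pred L4: L4 stop@L3
  join L6 pred L5: L5 stop@L3
  join L8 pred L3: · stop@L3
  join L8 pred L6: L6 stop@L3
  L0: DF=∅
  L1: DF={L1}
  L2: DF=∅
  L3: DF={L1}
  L4: DF={L1,L5,L6}
  L5: DF={L6}
  L6: DF={L8}
  L7: DF=∅
  L8: DF=∅

DF(L6) = ["L8"]

Answer: ["L8"]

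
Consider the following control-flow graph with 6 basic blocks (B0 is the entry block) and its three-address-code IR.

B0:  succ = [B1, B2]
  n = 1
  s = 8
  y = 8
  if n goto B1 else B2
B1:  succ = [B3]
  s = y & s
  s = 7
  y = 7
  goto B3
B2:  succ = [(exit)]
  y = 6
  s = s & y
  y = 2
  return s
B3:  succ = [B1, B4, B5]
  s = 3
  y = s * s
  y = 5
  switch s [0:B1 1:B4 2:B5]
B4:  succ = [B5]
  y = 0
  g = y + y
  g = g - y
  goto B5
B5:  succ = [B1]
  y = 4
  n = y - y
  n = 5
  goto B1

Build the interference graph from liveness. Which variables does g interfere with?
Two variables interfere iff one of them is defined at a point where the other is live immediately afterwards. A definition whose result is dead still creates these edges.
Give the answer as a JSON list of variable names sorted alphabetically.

Answer: ["s", "y"]

Derivation:
Block summaries:
  B0 def {n,s,y} use ∅
  B1 def {s,y} use {s,y}
  B2 def {s,y} use {s}
  B3 def {s,y} use ∅
  B4 def {g,y} use ∅
  B5 def {n,y} use ∅

Live sets:
  B0: in=∅ out={s,y}
  B1: in={s,y} out=∅
  B2: in={s} out=∅
  B3: in=∅ out={s,y}
  B4: in={s} out={s}
  B5: in={s} out={s,y}

Interference:
  g: {s,y}
  n: {s,y}
  s: {g,n,y}
  y: {g,n,s}

N(g) = ["s", "y"]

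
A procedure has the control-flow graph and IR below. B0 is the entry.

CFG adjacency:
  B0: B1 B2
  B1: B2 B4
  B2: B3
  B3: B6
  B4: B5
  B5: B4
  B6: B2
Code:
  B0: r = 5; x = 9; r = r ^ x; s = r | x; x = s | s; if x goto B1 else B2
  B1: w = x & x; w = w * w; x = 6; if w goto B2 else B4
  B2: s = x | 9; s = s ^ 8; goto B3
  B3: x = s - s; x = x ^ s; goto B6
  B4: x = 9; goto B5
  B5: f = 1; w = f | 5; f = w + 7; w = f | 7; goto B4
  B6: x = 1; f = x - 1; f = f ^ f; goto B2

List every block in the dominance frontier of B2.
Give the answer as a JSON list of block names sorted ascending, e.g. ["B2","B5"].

idom tree: B1←B0 B2←B0 B3←B2 B4←B1 B5←B4 B6←B3
Join-block Dom:
  B2: preds {B0,B1,B6}: {B0} ∩ {B0,B1} ∩ {B0,B2,B3,B6} = {B0}; idom=B0
  B4: preds {B1,B5}: {B0,B1} ∩ {B0,B1,B4,B5} = {B0,B1}; idom=B1

DF derivation:
  B2←B0: walk · to B0
  B2←B1: walk B1 to B0
  B2←B6: walk B6→B3→B2 to B0
  B4←B1: walk · to B1
  B4←B5: walk B5→B4 to B1
  B0 → ∅
  B1 → {B2}
  B2 → {B2}
  B3 → {B2}
  B4 → {B4}
  B5 → {B4}
  B6 → {B2}

DF(B2) = ["B2"]

Answer: ["B2"]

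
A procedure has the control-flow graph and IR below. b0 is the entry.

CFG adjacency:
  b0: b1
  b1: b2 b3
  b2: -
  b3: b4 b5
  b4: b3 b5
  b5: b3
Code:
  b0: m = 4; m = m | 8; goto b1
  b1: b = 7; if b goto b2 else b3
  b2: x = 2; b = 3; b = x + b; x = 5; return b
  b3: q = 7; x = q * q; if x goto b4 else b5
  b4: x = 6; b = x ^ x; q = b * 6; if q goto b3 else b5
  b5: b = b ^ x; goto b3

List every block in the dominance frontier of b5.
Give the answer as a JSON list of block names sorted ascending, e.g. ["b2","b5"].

Answer: ["b3"]

Working:
idom tree: b1←b0 b2←b1 b3←b1 b4←b3 b5←b3
Dom∩ at merges:
  b3: preds {b1,b4,b5}: {b0,b1} ∩ {b0,b1,b3,b4} ∩ {b0,b1,b3,b5} = {b0,b1}; idom=b1
  b5: preds {b3,b4}: {b0,b1,b3} ∩ {b0,b1,b3,b4} = {b0,b1,b3}; idom=b3

DF walk-up:
  b3←b1: walk · to b1
  b3←b4: walk b4→b3 to b1
  b3←b5: walk b5→b3 to b1
  b5←b3: walk · to b3
  b5←b4: walk b4 to b3
  b0 → ∅
  b1 → ∅
  b2 → ∅
  b3 → {b3}
  b4 → {b3,b5}
  b5 → {b3}

DF(b5) = ["b3"]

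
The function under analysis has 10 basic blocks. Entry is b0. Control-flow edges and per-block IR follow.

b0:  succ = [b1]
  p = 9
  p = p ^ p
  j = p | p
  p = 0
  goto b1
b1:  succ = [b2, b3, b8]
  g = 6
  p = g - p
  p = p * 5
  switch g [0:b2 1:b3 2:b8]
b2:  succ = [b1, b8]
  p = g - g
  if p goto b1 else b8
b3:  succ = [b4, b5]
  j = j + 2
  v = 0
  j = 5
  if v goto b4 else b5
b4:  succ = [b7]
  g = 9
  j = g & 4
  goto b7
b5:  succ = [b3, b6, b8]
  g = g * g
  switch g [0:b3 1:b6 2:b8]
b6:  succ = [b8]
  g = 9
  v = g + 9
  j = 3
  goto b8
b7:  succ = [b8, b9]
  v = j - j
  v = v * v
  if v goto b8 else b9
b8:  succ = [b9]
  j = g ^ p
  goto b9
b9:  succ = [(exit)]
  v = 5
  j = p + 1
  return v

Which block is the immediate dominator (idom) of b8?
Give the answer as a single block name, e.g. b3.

idom tree: b1←b0 b2←b1 b3←b1 b4←b3 b5←b3 b6←b5 b7←b4 b8←b1 b9←b1
Dom at joins:
  b1: preds {b0,b2}: {b0} ∩ {b0,b1,b2} = {b0}; idom=b0
  b3: preds {b1,b5}: {b0,b1} ∩ {b0,b1,b3,b5} = {b0,b1}; idom=b1
  b8: preds {b1,b2,b5,b6,b7}: {b0,b1} ∩ {b0,b1,b2} ∩ {b0,b1,b3,b5} ∩ {b0,b1,b3,b5,b6} ∩ {b0,b1,b3,b4,b7} = {b0,b1}; idom=b1
  b9: preds {b7,b8}: {b0,b1,b3,b4,b7} ∩ {b0,b1,b8} = {b0,b1}; idom=b1

idom(b8) = b1

Answer: b1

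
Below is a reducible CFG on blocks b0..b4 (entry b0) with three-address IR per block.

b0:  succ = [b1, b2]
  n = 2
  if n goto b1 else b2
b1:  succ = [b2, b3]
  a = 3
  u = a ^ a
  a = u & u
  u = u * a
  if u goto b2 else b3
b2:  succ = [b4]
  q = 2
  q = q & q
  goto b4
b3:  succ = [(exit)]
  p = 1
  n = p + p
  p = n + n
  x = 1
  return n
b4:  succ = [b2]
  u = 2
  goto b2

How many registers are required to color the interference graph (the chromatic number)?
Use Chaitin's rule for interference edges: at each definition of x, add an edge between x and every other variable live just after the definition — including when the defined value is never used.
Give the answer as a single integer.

def/use:
  b0 def {n} use ∅
  b1 def {a,u} use ∅
  b2 def {q} use ∅
  b3 def {n,p,x} use ∅
  b4 def {u} use ∅

Backward fixpoint:
  b0: in=∅ out=∅
  b1: in=∅ out=∅
  b2: in=∅ out=∅
  b3: in=∅ out=∅
  b4: in=∅ out=∅

Interference:
  a — {u}
  n — {p,x}
  p — {n}
  q — ∅
  u — {a}
  x — {n}

Registers:
  {a,u} pairwise interfere (2-clique) ⇒ χ ≥ 2
  2-colouring: R0={a,n,q}  R1={p,u,x}
  χ = 2

Answer: 2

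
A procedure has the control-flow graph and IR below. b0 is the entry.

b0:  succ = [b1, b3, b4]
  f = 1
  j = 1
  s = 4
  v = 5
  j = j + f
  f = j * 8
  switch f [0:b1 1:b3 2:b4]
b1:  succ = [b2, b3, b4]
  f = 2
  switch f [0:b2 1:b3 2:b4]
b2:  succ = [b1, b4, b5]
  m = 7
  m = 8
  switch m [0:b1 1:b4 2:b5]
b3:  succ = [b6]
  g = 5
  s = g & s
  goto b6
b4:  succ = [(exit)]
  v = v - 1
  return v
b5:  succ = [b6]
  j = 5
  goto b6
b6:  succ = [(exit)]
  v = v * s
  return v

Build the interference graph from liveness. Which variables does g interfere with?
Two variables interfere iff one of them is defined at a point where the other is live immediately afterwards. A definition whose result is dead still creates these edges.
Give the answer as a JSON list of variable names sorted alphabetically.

Block summaries:
  b0: {f,j,s,v} / ∅
  b1: {f} / ∅
  b2: {m} / ∅
  b3: {g,s} / {s}
  b4: {v} / {v}
  b5: {j} / ∅
  b6: {v} / {s,v}

Backward fixpoint:
  b0 li=∅ lo={s,v}
  b1 li={s,v} lo={s,v}
  b2 li={s,v} lo={s,v}
  b3 li={s,v} lo={s,v}
  b4 li={v} lo=∅
  b5 li={s,v} lo={s,v}
  b6 li={s,v} lo=∅

Interfere edges:
  f↔{j,s,v}
  g↔{s,v}
  j↔{f,s,v}
  m↔{s,v}
  s↔{f,g,j,m,v}
  v↔{f,g,j,m,s}

N(g) = ["s", "v"]

Answer: ["s", "v"]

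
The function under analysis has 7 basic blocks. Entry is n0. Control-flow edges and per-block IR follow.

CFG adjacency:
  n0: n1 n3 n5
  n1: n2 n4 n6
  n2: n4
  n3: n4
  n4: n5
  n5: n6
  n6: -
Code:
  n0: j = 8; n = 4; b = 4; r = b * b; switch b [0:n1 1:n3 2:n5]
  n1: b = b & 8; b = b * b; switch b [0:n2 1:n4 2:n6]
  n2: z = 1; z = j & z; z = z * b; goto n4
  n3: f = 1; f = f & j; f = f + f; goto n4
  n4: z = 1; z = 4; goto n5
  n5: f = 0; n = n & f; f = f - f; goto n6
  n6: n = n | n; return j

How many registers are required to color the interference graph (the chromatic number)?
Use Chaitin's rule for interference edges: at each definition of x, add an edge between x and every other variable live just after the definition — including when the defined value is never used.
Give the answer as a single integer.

def/use:
  n0: {b,j,n,r} / ∅
  n1: {b} / {b}
  n2: {z} / {b,j}
  n3: {f} / {j}
  n4: {z} / ∅
  n5: {f,n} / {n}
  n6: {n} / {j,n}

Live sets:
  n0: in=∅ out={b,j,n}
  n1: in={b,j,n} out={b,j,n}
  n2: in={b,j,n} out={j,n}
  n3: in={j,n} out={j,n}
  n4: in={j,n} out={j,n}
  n5: in={j,n} out={j,n}
  n6: in={j,n} out=∅

Interference:
  b: {j,n,r,z}
  f: {j,n}
  j: {b,f,n,r,z}
  n: {b,f,j,r,z}
  r: {b,j,n}
  z: {b,j,n}

Registers:
  lower bound: {b,j,n,r} mutually conflict ⇒ χ ≥ 4
  assign b→R2 f→R2 j→R0 n→R1 r→R3 z→R3 — no edge inside a register ⇒ χ ≤ 4
  χ = 4

Answer: 4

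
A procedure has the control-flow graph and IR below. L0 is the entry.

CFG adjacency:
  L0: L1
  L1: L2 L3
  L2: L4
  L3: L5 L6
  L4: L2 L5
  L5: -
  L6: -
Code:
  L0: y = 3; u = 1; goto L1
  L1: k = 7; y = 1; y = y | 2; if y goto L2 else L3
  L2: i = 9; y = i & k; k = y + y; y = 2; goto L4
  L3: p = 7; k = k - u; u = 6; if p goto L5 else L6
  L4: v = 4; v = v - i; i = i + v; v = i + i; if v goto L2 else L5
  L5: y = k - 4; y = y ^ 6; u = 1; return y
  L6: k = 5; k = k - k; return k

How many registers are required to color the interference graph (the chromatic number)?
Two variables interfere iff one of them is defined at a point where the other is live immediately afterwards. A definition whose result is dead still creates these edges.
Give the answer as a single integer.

Answer: 3

Derivation:
def/use:
  L0: def={u,y} ue=∅
  L1: def={k,y} ue=∅
  L2: def={i,k,y} ue={k}
  L3: def={k,p,u} ue={k,u}
  L4: def={i,v} ue={i}
  L5: def={u,y} ue={k}
  L6: def={k} ue=∅

Live sets:
  L0 li=∅ lo={u}
  L1 li={u} lo={k,u}
  L2 li={k} lo={i,k}
  L3 li={k,u} lo={k}
  L4 li={i,k} lo={k}
  L5 li={k} lo=∅
  L6 li=∅ lo=∅

Interfere edges:
  i — {k,v,y}
  k — {i,p,u,v,y}
  p — {k,u}
  u — {k,p,y}
  v — {i,k}
  y — {i,k,u}

Chromatic number:
  lower bound: {i,k,v} mutually conflict ⇒ χ ≥ 3
  3-colouring: c0={k}  c1={i,u}  c2={p,v,y}
  χ = 3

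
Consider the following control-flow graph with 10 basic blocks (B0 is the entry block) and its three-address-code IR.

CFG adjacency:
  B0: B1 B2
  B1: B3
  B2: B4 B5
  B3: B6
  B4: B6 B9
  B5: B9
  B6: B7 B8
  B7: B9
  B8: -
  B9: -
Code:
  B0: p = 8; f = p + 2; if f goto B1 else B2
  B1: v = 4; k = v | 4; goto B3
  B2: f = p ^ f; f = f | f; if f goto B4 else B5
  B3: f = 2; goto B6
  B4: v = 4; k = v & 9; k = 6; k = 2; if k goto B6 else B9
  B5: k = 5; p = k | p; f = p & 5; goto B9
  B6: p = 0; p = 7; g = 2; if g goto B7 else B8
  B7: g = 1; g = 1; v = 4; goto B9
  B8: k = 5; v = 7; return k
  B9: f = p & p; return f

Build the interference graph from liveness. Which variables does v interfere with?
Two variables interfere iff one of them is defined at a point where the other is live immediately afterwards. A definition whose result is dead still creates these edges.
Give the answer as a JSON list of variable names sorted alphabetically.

Block summaries:
  B0: def={f,p} ue=∅
  B1: def={k,v} ue=∅
  B2: def={f} ue={f,p}
  B3: def={f} ue=∅
  B4: def={k,v} ue=∅
  B5: def={f,k,p} ue={p}
  B6: def={g,p} ue=∅
  B7: def={g,v} ue=∅
  B8: def={k,v} ue=∅
  B9: def={f} ue={p}

Live sets:
  B0 li=∅ lo={f,p}
  B1 li=∅ lo=∅
  B2 li={f,p} lo={p}
  B3 li=∅ lo=∅
  B4 li={p} lo={p}
  B5 li={p} lo={p}
  B6 li=∅ lo={p}
  B7 li={p} lo={p}
  B8 li=∅ lo=∅
  B9 li={p} lo=∅

Conflict graph:
  f↔{p}
  g↔{p}
  k↔{p,v}
  p↔{f,g,k,v}
  v↔{k,p}

N(v) = ["k", "p"]

Answer: ["k", "p"]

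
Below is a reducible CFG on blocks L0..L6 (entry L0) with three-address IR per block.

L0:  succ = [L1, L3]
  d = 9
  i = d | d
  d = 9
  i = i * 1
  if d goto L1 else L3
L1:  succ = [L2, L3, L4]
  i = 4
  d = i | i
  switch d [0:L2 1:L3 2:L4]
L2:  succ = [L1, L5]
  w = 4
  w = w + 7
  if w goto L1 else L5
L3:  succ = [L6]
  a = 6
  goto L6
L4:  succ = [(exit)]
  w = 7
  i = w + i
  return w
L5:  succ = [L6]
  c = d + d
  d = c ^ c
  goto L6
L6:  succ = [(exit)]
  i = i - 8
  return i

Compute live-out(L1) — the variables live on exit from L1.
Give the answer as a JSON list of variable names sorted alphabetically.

Answer: ["d", "i"]

Analysis:
Per-block:
  L0: {d,i} / ∅
  L1: {d,i} / ∅
  L2: {w} / ∅
  L3: {a} / ∅
  L4: {i,w} / {i}
  L5: {c,d} / {d}
  L6: {i} / {i}

Backward fixpoint:
  L0: in=∅ out={i}
  L1: in=∅ out={d,i}
  L2: in={d,i} out={d,i}
  L3: in={i} out={i}
  L4: in={i} out=∅
  L5: in={d,i} out={i}
  L6: in={i} out=∅

live-out(L1) = ["d", "i"]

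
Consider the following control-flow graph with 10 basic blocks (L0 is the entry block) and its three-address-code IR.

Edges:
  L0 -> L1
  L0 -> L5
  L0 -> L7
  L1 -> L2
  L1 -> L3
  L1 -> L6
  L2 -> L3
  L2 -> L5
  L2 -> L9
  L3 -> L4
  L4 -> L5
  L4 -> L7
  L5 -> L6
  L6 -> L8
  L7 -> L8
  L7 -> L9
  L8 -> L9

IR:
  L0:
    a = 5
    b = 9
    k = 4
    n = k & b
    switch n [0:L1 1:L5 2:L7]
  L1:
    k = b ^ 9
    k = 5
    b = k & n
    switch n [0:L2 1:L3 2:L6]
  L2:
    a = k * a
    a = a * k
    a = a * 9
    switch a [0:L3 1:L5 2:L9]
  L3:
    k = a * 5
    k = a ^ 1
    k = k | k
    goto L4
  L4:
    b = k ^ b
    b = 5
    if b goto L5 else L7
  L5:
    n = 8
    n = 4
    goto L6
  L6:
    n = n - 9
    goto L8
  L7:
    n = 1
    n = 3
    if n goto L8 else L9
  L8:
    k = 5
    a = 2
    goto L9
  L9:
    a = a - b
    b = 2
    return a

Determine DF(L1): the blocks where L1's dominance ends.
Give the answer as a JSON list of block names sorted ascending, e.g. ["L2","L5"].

Answer: ["L5", "L6", "L7", "L9"]

Derivation:
idom tree: L1←L0 L2←L1 L3←L1 L4←L3 L5←L0 L6←L0 L7←L0 L8←L0 L9←L0
Dom∩ at merges:
  L3: preds {L1,L2}: {L0,L1} ∩ {L0,L1,L2} = {L0,L1}; idom=L1
  L5: preds {L0,L2,L4}: {L0} ∩ {L0,L1,L2} ∩ {L0,L1,L3,L4} = {L0}; idom=L0
  L6: preds {L1,L5}: {L0,L1} ∩ {L0,L5} = {L0}; idom=L0
  L7: preds {L0,L4}: {L0} ∩ {L0,L1,L3,L4} = {L0}; idom=L0
  L8: preds {L6,L7}: {L0,L6} ∩ {L0,L7} = {L0}; idom=L0
  L9: preds {L2,L7,L8}: {L0,L1,L2} ∩ {L0,L7} ∩ {L0,L8} = {L0}; idom=L0

Frontier:
  L3←L1: walk · to L1
  L3←L2: walk L2 to L1
  L5←L0: walk · to L0
  L5←L2: walk L2→L1 to L0
  L5←L4: walk L4→L3→L1 to L0
  L6←L1: walk L1 to L0
  L6←L5: walk L5 to L0
  L7←L0: walk · to L0
  L7←L4: walk L4→L3→L1 to L0
  L8←L6: walk L6 to L0
  L8←L7: walk L7 to L0
  L9←L2: walk L2→L1 to L0
  L9←L7: walk L7 to L0
  L9←L8: walk L8 to L0
  DF(L0)=∅
  DF(L1)={L5,L6,L7,L9}
  DF(L2)={L3,L5,L9}
  DF(L3)={L5,L7}
  DF(L4)={L5,L7}
  DF(L5)={L6}
  DF(L6)={L8}
  DF(L7)={L8,L9}
  DF(L8)={L9}
  DF(L9)=∅

DF(L1) = ["L5", "L6", "L7", "L9"]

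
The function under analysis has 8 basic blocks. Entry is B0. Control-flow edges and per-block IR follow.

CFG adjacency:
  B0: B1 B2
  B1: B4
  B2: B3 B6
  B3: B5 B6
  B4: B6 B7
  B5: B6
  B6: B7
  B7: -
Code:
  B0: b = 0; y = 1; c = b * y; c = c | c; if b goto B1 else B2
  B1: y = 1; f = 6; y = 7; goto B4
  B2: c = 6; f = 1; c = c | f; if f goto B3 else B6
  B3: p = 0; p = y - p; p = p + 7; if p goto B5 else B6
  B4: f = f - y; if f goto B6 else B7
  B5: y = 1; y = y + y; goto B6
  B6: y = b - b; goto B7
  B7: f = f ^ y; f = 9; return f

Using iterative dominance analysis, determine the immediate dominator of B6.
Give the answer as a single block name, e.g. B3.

Answer: B0

Derivation:
idom tree: B1←B0 B2←B0 B3←B2 B4←B1 B5←B3 B6←B0 B7←B0
Dom at joins:
  B6: preds {B2,B3,B4,B5}: {B0,B2} ∩ {B0,B2,B3} ∩ {B0,B1,B4} ∩ {B0,B2,B3,B5} = {B0}; idom=B0
  B7: preds {B4,B6}: {B0,B1,B4} ∩ {B0,B6} = {B0}; idom=B0

idom(B6) = B0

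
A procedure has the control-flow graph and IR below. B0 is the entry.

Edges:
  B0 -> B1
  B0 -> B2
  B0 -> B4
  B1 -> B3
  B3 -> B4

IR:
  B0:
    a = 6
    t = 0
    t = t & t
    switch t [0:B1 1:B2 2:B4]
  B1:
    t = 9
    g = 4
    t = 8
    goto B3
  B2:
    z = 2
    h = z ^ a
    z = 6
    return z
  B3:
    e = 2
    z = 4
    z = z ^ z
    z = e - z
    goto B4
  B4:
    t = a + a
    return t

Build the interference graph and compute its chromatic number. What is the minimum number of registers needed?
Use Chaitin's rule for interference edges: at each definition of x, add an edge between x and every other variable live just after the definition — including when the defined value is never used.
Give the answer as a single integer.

Answer: 3

Analysis:
Block summaries:
  B0 def {a,t} use ∅
  B1 def {g,t} use ∅
  B2 def {h,z} use {a}
  B3 def {e,z} use ∅
  B4 def {t} use {a}

Liveness:
  B0: in=∅ out={a}
  B1: in={a} out={a}
  B2: in={a} out=∅
  B3: in={a} out={a}
  B4: in={a} out=∅

Interference:
  a — {e,g,t,z}
  e — {a,z}
  g — {a}
  h — ∅
  t — {a}
  z — {a,e}

Registers:
  {a,e,z} pairwise interfere (3-clique) ⇒ χ ≥ 3
  assign a→R0 e→R1 g→R1 h→R0 t→R1 z→R2 — no edge inside a register ⇒ χ ≤ 3
  χ = 3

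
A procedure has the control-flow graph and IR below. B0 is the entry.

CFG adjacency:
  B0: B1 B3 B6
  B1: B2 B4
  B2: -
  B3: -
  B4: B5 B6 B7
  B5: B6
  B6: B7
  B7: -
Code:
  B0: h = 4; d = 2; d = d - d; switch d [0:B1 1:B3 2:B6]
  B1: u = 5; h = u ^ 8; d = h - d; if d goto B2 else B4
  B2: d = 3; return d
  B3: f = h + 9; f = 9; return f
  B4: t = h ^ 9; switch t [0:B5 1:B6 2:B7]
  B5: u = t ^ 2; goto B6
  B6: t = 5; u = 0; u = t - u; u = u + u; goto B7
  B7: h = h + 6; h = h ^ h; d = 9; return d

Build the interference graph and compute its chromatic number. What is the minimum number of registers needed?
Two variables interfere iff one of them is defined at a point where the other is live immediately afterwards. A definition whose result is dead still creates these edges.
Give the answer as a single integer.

Per-block:
  B0: {d,h} / ∅
  B1: {d,h,u} / {d}
  B2: {d} / ∅
  B3: {f} / {h}
  B4: {t} / {h}
  B5: {u} / {t}
  B6: {t,u} / ∅
  B7: {d,h} / {h}

Liveness:
  B0: in=∅ out={d,h}
  B1: in={d} out={h}
  B2: in=∅ out=∅
  B3: in={h} out=∅
  B4: in={h} out={h,t}
  B5: in={h,t} out={h}
  B6: in={h} out={h}
  B7: in={h} out=∅

Interference:
  d — {h,u}
  f — ∅
  h — {d,t,u}
  t — {h,u}
  u — {d,h,t}

Colouring:
  lower bound: {d,h,u} mutually conflict ⇒ χ ≥ 3
  3-colouring: c0={f,h}  c1={u}  c2={d,t}
  χ = 3

Answer: 3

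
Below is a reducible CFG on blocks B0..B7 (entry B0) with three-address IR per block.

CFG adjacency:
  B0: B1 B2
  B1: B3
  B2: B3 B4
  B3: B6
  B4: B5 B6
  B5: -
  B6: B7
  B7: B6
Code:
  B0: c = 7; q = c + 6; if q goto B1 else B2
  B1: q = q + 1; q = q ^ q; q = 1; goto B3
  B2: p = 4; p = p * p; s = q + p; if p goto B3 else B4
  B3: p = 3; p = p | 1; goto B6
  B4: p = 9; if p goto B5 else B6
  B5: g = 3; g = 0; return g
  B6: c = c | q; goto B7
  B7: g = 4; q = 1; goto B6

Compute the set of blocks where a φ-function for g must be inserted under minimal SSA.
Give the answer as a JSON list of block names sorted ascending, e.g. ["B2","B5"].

idom tree: B1←B0 B2←B0 B3←B0 B4←B2 B5←B4 B6←B0 B7←B6
Dom∩ at merges:
  B3: preds {B1,B2}: {B0,B1} ∩ {B0,B2} = {B0}; idom=B0
  B6: preds {B3,B4,B7}: {B0,B3} ∩ {B0,B2,B4} ∩ {B0,B6,B7} = {B0}; idom=B0

DF walk-up:
  join B3 pred B1: B1 stop@B0
  join B3 pred B2: B2 stop@B0
  join B6 pred B3: B3 stop@B0
  join B6 pred B4: B4→B2 stop@B0
  join B6 pred B7: B7→B6 stop@B0
  DF(B0)=∅
  DF(B1)={B3}
  DF(B2)={B3,B6}
  DF(B3)={B6}
  DF(B4)={B6}
  DF(B5)=∅
  DF(B6)={B6}
  DF(B7)={B6}

φ for g: defs {B5,B7}
  DF⁺ = {B6}

Answer: ["B6"]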